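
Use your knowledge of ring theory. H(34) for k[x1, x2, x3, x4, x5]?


C(d+n-1,n-1)=C(38,4)=73815


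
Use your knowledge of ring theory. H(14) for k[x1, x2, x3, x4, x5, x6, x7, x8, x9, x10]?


C(d+n-1,n-1)=C(23,9)=817190


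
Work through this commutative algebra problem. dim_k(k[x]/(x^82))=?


Basis: 1,x,...,x^81
dim=82


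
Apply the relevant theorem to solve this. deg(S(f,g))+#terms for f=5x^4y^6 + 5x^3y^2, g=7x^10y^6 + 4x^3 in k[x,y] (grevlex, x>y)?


LT(f)=5x^4y^6, LT(g)=7x^10y^6
lcm(LM)=x^10y^6
S(f,g) (scaled by 35 to clear denominators) = 7x^6*f - 5*g = 35x^9y^2 - 20x^3
2 terms, deg 11.
11+2=13


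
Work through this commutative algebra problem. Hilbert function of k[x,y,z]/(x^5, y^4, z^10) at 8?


Need i<5, j<4, k<10 with i+j+k=8.
For each i, j ranges over max(0,8-i-9)..min(3,8-i):
  i=0: j in [0,3] -> 4
  i=1: j in [0,3] -> 4
  i=2: j in [0,3] -> 4
  i=3: j in [0,3] -> 4
  i=4: j in [0,3] -> 4
H(8) = 4+4+4+4+4 = 20


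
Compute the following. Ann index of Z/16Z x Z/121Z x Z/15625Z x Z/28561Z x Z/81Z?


Exponent = lcm of the cyclic orders; pairwise coprime => product.
2^4*11^2*5^6*13^4*3^4=16*121*15625*28561*81=69981590250000


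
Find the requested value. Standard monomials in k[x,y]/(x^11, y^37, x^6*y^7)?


k[x,y]/I, I = (x^11, y^37, x^6*y^7)
Rect: 11x37=407. Corner: (11-6)x(37-7)=150.
dim = 407-150 = 257


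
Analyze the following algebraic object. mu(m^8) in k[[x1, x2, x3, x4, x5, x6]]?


C(n+d-1,d)=C(13,8)=1287


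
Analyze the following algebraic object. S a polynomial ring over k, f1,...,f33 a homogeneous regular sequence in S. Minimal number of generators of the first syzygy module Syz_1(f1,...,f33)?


Regular sequence => Koszul complex is the minimal free resolution.
Syz_1 minimally generated by Koszul relations f_i*e_j - f_j*e_i (i<j): mu(Syz_1) = beta_2 = C(m,2) = m(m-1)/2
m=33
33*32/2 = 528


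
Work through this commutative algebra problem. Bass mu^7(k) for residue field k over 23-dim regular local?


C(n,i)=C(23,7)=245157


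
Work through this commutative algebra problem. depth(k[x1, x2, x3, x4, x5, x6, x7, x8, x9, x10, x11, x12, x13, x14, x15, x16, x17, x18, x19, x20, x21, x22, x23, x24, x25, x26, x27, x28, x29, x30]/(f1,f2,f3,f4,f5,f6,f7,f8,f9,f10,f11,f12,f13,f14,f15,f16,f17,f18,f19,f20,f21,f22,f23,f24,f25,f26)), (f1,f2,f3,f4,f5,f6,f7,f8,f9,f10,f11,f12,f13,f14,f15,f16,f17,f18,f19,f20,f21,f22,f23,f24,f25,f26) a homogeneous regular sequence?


depth(R)=30
depth(R/I)=30-26=4


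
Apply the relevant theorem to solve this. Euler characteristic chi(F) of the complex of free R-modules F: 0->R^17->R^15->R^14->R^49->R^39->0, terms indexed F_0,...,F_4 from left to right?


chi = sum (-1)^i * rank:
(-1)^0*17=17
(-1)^1*15=-15
(-1)^2*14=14
(-1)^3*49=-49
(-1)^4*39=39
chi=6


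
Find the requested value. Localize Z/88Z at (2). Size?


2-primary part: 88=2^3*11
Size=2^3=8


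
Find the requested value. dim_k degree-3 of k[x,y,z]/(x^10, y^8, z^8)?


Need i<10, j<8, k<8 with i+j+k=3.
For each i, j ranges over max(0,3-i-7)..min(7,3-i):
  i=0: j in [0,3] -> 4
  i=1: j in [0,2] -> 3
  i=2: j in [0,1] -> 2
  i=3: j in [0,0] -> 1
H(3) = 4+3+2+1 = 10


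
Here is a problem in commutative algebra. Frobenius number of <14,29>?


gcd(14,29)=1 => F=ab-a-b=14*29-14-29=406-43=363


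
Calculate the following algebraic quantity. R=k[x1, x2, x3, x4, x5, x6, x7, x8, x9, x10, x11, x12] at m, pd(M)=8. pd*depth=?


pd+depth=12
depth=12-8=4
pd*depth=8*4=32


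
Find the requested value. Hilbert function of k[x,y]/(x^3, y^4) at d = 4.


k[x,y], I = (x^3, y^4), d = 4
Need i < 3 and d-i < 4.
Range: 1 <= i <= 2.
H(4) = 2


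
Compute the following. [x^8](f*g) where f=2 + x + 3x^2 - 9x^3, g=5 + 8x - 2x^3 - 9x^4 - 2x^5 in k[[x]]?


[x^8] = sum a_i*b_j, i+j=8
  -9*-2=18
Sum=18


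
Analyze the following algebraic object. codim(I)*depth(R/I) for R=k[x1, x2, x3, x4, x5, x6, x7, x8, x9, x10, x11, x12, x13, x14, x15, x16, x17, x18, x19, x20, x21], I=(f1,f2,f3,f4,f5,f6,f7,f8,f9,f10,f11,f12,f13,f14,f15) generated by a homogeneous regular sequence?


codim=15, depth=dim(R/I)=21-15=6
Product=15*6=90


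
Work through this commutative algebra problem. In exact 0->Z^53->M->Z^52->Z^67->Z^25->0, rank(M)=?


Alt sum=0:
(-1)^0*53 + (-1)^1*? + (-1)^2*52 + (-1)^3*67 + (-1)^4*25=0
rank(M)=63


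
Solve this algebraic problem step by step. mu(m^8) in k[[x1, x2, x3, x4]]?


C(n+d-1,d)=C(11,8)=165


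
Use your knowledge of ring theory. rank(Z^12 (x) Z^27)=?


rank(M(x)N) = rank(M)*rank(N)
12*27 = 324


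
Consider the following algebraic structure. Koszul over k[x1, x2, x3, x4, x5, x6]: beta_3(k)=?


C(n,i)=C(6,3)=20


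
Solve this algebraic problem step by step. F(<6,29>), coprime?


gcd(6,29)=1 => F=ab-a-b=6*29-6-29=174-35=139


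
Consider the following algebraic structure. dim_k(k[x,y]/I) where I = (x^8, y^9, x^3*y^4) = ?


k[x,y]/I, I = (x^8, y^9, x^3*y^4)
Rect: 8x9=72. Corner: (8-3)x(9-4)=25.
dim = 72-25 = 47


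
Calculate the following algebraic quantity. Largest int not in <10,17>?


gcd(10,17)=1 => F=ab-a-b=10*17-10-17=170-27=143


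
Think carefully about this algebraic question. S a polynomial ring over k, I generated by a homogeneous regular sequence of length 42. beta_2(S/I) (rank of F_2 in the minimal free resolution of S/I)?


Regular sequence => Koszul complex is the minimal free resolution.
Syz_1 minimally generated by Koszul relations f_i*e_j - f_j*e_i (i<j): mu(Syz_1) = beta_2 = C(m,2) = m(m-1)/2
m=42
42*41/2 = 861


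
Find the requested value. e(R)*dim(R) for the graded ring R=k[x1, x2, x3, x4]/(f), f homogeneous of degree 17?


e(R)=deg(f)=17, dim(R)=4-1=3
e*dim=17*3=51


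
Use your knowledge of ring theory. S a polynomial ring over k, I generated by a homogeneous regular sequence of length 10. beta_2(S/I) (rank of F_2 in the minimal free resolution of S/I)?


Regular sequence => Koszul complex is the minimal free resolution.
Syz_1 minimally generated by Koszul relations f_i*e_j - f_j*e_i (i<j): mu(Syz_1) = beta_2 = C(m,2) = m(m-1)/2
m=10
10*9/2 = 45


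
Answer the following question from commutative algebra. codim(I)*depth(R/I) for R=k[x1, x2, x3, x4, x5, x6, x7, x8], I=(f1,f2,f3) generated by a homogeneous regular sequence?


codim=3, depth=dim(R/I)=8-3=5
Product=3*5=15


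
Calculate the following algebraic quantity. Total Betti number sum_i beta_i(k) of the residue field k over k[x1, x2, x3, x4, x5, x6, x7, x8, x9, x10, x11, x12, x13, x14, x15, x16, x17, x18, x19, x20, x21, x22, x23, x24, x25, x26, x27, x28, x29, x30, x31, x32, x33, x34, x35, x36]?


Koszul resolution: beta_i(k)=C(n,i), n=36
sum_i C(36,i) = 2^36 = 68719476736


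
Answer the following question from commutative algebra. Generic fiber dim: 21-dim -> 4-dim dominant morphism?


dim(fiber)=dim(X)-dim(Y)=21-4=17


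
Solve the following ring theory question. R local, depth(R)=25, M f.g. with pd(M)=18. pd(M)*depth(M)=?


pd+depth=25
depth=25-18=7
pd*depth=18*7=126


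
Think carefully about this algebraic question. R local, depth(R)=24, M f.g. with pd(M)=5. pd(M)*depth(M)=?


pd+depth=24
depth=24-5=19
pd*depth=5*19=95


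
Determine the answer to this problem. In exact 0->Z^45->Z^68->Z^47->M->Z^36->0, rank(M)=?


Alt sum=0:
(-1)^0*45 + (-1)^1*68 + (-1)^2*47 + (-1)^3*? + (-1)^4*36=0
rank(M)=60


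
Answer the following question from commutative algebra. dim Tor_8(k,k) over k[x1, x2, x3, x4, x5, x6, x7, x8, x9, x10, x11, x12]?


Koszul: C(n,i)=C(12,8)=495


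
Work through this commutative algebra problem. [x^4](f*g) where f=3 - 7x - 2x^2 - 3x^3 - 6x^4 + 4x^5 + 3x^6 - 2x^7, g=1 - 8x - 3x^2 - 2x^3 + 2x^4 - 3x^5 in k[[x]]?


[x^4] = sum a_i*b_j, i+j=4
  3*2=6
  -7*-2=14
  -2*-3=6
  -3*-8=24
  -6*1=-6
Sum=44


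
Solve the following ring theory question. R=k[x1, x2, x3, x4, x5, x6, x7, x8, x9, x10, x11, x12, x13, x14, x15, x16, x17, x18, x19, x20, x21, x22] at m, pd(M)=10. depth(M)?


pd+depth=depth(R)=22
depth=22-10=12


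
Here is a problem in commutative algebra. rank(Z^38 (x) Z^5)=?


rank(M(x)N) = rank(M)*rank(N)
38*5 = 190


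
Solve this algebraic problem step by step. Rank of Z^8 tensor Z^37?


rank(M(x)N) = rank(M)*rank(N)
8*37 = 296


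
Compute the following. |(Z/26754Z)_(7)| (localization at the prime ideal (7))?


7-primary part: 26754=7^3*78
Size=7^3=343


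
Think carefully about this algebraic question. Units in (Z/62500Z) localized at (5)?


Local ring = Z/15625Z.
phi(15625) = 5^5*(5-1) = 12500


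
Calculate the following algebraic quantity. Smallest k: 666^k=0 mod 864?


666^k mod 864:
k=1: 666
k=2: 324
k=3: 648
k=4: 432
k=5: 0
First zero at k = 5


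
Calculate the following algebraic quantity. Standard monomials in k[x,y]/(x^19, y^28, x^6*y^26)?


k[x,y]/I, I = (x^19, y^28, x^6*y^26)
Rect: 19x28=532. Corner: (19-6)x(28-26)=26.
dim = 532-26 = 506


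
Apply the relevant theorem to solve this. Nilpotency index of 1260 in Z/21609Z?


1260^k mod 21609:
k=1: 1260
k=2: 10143
k=3: 9261
k=4: 0
First zero at k = 4


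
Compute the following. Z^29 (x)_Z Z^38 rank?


rank(M(x)N) = rank(M)*rank(N)
29*38 = 1102


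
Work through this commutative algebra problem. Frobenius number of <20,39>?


gcd(20,39)=1 => F=ab-a-b=20*39-20-39=780-59=721


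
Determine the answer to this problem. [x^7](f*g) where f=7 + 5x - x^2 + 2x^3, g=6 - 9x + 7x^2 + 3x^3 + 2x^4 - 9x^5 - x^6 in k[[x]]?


[x^7] = sum a_i*b_j, i+j=7
  5*-1=-5
  -1*-9=9
  2*2=4
Sum=8


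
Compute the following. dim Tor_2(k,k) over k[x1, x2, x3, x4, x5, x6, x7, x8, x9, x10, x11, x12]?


Koszul: C(n,i)=C(12,2)=66


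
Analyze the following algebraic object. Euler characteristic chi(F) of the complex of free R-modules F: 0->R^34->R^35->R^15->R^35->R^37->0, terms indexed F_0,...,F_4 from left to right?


chi = sum (-1)^i * rank:
(-1)^0*34=34
(-1)^1*35=-35
(-1)^2*15=15
(-1)^3*35=-35
(-1)^4*37=37
chi=16


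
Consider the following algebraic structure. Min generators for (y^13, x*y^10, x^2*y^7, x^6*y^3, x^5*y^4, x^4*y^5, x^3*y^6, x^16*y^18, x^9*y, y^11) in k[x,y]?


Remove redundant (divisible by others).
x^16*y^18 redundant.
y^13 redundant.
Min: x^9*y, x^6*y^3, x^5*y^4, x^4*y^5, x^3*y^6, x^2*y^7, x*y^10, y^11
Count=8


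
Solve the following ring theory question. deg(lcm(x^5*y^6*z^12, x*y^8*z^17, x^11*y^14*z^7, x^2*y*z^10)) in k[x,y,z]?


lcm = componentwise max:
x: max(5,1,11,2)=11
y: max(6,8,14,1)=14
z: max(12,17,7,10)=17
Total=11+14+17=42


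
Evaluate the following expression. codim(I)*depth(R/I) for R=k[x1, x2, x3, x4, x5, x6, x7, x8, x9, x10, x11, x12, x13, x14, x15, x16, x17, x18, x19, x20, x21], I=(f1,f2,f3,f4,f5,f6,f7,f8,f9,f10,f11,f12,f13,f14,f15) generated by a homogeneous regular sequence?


codim=15, depth=dim(R/I)=21-15=6
Product=15*6=90


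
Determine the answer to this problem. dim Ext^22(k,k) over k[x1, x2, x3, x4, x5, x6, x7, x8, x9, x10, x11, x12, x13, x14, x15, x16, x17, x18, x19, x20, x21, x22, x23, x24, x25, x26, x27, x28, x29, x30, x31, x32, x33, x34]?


C(n,i)=C(34,22)=548354040


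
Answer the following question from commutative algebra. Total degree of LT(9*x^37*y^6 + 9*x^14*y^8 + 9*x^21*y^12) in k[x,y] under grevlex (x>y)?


LT: 9*x^37*y^6
deg_x=37, deg_y=6
Total=37+6=43


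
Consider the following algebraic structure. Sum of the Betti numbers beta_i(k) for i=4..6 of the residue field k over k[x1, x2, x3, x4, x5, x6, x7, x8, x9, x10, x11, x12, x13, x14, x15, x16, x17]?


Koszul resolution: beta_i(k)=C(n,i), n=17
C(17,4)=2380, C(17,5)=6188, C(17,6)=12376
Sum=20944


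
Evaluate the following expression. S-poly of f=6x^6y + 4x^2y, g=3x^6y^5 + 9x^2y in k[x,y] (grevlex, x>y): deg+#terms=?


LT(f)=6x^6y, LT(g)=3x^6y^5
lcm(LM)=x^6y^5
S(f,g) (scaled by 18 to clear denominators) = 3y^4*f - 6*g = 12x^2y^5 - 54x^2y
2 terms, deg 7.
7+2=9


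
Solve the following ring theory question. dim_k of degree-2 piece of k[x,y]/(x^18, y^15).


k[x,y], I = (x^18, y^15), d = 2
Need i < 18 and d-i < 15.
Range: 0 <= i <= 2.
H(2) = 3


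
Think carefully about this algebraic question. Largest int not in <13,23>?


gcd(13,23)=1 => F=ab-a-b=13*23-13-23=299-36=263


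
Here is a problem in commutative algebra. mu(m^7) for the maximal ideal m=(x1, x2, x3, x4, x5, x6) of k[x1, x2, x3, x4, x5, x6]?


Graded Nakayama: mu(m^d) = dim_k (m^d/m^(d+1)) = #degree-7 monomials in 6 vars
C(n+d-1,d)=C(12,7)=792


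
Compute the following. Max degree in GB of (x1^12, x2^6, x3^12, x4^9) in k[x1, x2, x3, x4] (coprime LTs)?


Pure powers, coprime LTs => already GB.
Degrees: 12, 6, 12, 9
Max=12


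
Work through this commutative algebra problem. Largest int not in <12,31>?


gcd(12,31)=1 => F=ab-a-b=12*31-12-31=372-43=329


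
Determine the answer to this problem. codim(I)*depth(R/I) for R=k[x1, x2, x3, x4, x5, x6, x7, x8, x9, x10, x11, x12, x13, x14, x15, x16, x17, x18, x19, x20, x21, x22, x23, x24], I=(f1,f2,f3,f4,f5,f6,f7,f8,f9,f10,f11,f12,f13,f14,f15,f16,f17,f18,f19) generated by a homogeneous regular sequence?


codim=19, depth=dim(R/I)=24-19=5
Product=19*5=95


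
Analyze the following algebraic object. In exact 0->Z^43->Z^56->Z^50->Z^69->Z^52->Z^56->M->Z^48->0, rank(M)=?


Alt sum=0:
(-1)^0*43 + (-1)^1*56 + (-1)^2*50 + (-1)^3*69 + (-1)^4*52 + (-1)^5*56 + (-1)^6*? + (-1)^7*48=0
rank(M)=84


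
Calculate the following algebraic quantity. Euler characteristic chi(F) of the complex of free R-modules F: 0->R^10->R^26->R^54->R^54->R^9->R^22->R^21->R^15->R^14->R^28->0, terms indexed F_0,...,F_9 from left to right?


chi = sum (-1)^i * rank:
(-1)^0*10=10
(-1)^1*26=-26
(-1)^2*54=54
(-1)^3*54=-54
(-1)^4*9=9
(-1)^5*22=-22
(-1)^6*21=21
(-1)^7*15=-15
(-1)^8*14=14
(-1)^9*28=-28
chi=-37


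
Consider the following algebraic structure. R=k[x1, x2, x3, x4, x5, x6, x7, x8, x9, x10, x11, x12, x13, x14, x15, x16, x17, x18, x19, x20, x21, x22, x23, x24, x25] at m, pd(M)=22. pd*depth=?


pd+depth=25
depth=25-22=3
pd*depth=22*3=66


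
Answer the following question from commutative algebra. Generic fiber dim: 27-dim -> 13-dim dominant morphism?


dim(fiber)=dim(X)-dim(Y)=27-13=14


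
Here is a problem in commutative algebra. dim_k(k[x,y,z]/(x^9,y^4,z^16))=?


Basis: x^iy^jz^k, i<9,j<4,k<16
9*4*16=576


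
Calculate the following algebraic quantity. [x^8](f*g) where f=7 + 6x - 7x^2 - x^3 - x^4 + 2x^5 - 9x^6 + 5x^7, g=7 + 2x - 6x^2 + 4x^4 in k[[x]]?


[x^8] = sum a_i*b_j, i+j=8
  -1*4=-4
  -9*-6=54
  5*2=10
Sum=60


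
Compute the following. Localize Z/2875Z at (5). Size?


5-primary part: 2875=5^3*23
Size=5^3=125


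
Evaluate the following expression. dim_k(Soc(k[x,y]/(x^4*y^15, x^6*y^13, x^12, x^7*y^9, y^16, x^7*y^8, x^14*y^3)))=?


Socle = ann(m) = span of standard monomials u with x*u, y*u in I (staircase corners).
Redundant generators: x^7*y^9, x^14*y^3
Minimal generators: x^12, x^7*y^8, x^6*y^13, x^4*y^15, y^16
Corners: x^3y^15, x^5y^14, x^6y^12, x^11y^7
Socle dim=4


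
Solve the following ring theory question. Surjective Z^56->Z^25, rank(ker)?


rank(ker) = 56-25 = 31


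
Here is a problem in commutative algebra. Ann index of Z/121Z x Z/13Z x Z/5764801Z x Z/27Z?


Exponent = lcm of the cyclic orders; pairwise coprime => product.
11^2*13^1*7^8*3^3=121*13*5764801*27=244836863271


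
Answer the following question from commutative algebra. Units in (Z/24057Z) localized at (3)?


Local ring = Z/2187Z.
phi(2187) = 3^6*(3-1) = 1458


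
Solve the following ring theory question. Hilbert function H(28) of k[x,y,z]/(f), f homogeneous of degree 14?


C(30,2)-C(16,2)=435-120=315


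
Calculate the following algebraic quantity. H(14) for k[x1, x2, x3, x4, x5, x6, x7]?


C(d+n-1,n-1)=C(20,6)=38760


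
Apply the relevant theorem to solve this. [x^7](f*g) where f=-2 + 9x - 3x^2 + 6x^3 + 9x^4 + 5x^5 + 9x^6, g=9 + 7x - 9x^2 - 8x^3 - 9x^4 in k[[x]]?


[x^7] = sum a_i*b_j, i+j=7
  6*-9=-54
  9*-8=-72
  5*-9=-45
  9*7=63
Sum=-108


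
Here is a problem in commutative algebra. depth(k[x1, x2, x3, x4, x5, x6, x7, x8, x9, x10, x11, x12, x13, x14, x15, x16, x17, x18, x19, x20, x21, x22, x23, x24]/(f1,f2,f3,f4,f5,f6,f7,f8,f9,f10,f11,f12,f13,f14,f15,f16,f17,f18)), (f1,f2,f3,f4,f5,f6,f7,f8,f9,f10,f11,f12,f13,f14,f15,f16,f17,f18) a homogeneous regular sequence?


depth(R)=24
depth(R/I)=24-18=6


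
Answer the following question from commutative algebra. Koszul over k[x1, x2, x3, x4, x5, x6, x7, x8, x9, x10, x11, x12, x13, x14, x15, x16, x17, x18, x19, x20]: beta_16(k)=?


C(n,i)=C(20,16)=4845


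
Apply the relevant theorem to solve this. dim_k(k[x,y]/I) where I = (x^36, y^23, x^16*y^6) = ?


k[x,y]/I, I = (x^36, y^23, x^16*y^6)
Rect: 36x23=828. Corner: (36-16)x(23-6)=340.
dim = 828-340 = 488


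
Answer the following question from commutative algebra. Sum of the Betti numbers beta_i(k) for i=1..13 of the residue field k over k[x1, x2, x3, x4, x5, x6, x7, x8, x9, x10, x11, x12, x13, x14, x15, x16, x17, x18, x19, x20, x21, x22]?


Koszul resolution: beta_i(k)=C(n,i), n=22
C(22,1)=22, C(22,2)=231, C(22,3)=1540, C(22,4)=7315, C(22,5)=26334, C(22,6)=74613, C(22,7)=170544, C(22,8)=319770, C(22,9)=497420, C(22,10)=646646, C(22,11)=705432, C(22,12)=646646, C(22,13)=497420
Sum=3593933


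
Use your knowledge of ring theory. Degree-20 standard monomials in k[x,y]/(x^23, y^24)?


k[x,y], I = (x^23, y^24), d = 20
Need i < 23 and d-i < 24.
Range: 0 <= i <= 20.
H(20) = 21


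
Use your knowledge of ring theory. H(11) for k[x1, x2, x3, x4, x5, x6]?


C(d+n-1,n-1)=C(16,5)=4368


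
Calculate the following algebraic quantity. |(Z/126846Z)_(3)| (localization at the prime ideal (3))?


3-primary part: 126846=3^7*58
Size=3^7=2187


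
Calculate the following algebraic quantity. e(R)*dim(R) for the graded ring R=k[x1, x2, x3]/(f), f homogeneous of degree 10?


e(R)=deg(f)=10, dim(R)=3-1=2
e*dim=10*2=20


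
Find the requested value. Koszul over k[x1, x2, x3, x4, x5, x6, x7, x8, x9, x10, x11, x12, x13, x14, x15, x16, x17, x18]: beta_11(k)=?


C(n,i)=C(18,11)=31824


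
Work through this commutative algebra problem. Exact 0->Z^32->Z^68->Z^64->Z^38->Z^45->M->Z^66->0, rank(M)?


Alt sum=0:
(-1)^0*32 + (-1)^1*68 + (-1)^2*64 + (-1)^3*38 + (-1)^4*45 + (-1)^5*? + (-1)^6*66=0
rank(M)=101


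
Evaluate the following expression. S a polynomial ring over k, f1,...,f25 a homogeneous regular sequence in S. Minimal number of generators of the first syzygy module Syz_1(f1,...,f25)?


Regular sequence => Koszul complex is the minimal free resolution.
Syz_1 minimally generated by Koszul relations f_i*e_j - f_j*e_i (i<j): mu(Syz_1) = beta_2 = C(m,2) = m(m-1)/2
m=25
25*24/2 = 300


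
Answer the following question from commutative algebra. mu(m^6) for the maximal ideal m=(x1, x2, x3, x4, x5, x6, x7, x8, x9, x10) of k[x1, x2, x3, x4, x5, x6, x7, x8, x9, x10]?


Graded Nakayama: mu(m^d) = dim_k (m^d/m^(d+1)) = #degree-6 monomials in 10 vars
C(n+d-1,d)=C(15,6)=5005


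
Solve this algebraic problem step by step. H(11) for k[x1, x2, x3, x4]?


C(d+n-1,n-1)=C(14,3)=364


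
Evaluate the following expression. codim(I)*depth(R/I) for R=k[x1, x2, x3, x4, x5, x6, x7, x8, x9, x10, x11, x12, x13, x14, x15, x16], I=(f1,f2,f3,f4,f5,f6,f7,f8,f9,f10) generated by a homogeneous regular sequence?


codim=10, depth=dim(R/I)=16-10=6
Product=10*6=60


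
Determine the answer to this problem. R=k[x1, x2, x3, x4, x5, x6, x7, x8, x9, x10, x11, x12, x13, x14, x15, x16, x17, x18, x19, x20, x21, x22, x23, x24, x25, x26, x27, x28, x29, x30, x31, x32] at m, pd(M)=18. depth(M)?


pd+depth=depth(R)=32
depth=32-18=14


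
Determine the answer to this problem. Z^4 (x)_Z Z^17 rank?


rank(M(x)N) = rank(M)*rank(N)
4*17 = 68


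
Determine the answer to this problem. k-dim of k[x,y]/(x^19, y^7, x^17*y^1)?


k[x,y]/I, I = (x^19, y^7, x^17*y^1)
Rect: 19x7=133. Corner: (19-17)x(7-1)=12.
dim = 133-12 = 121


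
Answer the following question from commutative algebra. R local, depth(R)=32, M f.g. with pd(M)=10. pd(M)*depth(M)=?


pd+depth=32
depth=32-10=22
pd*depth=10*22=220


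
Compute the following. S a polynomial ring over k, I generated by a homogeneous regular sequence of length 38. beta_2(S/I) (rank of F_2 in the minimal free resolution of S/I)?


Regular sequence => Koszul complex is the minimal free resolution.
Syz_1 minimally generated by Koszul relations f_i*e_j - f_j*e_i (i<j): mu(Syz_1) = beta_2 = C(m,2) = m(m-1)/2
m=38
38*37/2 = 703


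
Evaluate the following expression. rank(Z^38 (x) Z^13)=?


rank(M(x)N) = rank(M)*rank(N)
38*13 = 494


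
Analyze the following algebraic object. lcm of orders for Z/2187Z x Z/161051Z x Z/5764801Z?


Exponent = lcm of the cyclic orders; pairwise coprime => product.
3^7*11^5*7^8=2187*161051*5764801=2030469774316137


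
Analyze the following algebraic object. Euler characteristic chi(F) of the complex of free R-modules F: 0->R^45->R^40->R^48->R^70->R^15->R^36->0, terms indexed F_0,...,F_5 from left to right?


chi = sum (-1)^i * rank:
(-1)^0*45=45
(-1)^1*40=-40
(-1)^2*48=48
(-1)^3*70=-70
(-1)^4*15=15
(-1)^5*36=-36
chi=-38


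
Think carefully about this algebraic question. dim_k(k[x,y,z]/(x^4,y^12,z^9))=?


Basis: x^iy^jz^k, i<4,j<12,k<9
4*12*9=432


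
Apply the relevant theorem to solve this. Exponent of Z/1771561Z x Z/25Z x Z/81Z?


Exponent = lcm of the cyclic orders; pairwise coprime => product.
11^6*5^2*3^4=1771561*25*81=3587411025


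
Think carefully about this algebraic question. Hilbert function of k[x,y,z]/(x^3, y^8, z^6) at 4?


Need i<3, j<8, k<6 with i+j+k=4.
For each i, j ranges over max(0,4-i-5)..min(7,4-i):
  i=0: j in [0,4] -> 5
  i=1: j in [0,3] -> 4
  i=2: j in [0,2] -> 3
H(4) = 5+4+3 = 12


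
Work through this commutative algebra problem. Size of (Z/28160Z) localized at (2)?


2-primary part: 28160=2^9*55
Size=2^9=512


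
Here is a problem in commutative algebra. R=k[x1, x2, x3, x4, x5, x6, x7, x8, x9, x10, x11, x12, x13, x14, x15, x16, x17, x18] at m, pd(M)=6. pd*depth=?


pd+depth=18
depth=18-6=12
pd*depth=6*12=72


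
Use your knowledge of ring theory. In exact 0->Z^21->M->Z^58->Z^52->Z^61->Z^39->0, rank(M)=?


Alt sum=0:
(-1)^0*21 + (-1)^1*? + (-1)^2*58 + (-1)^3*52 + (-1)^4*61 + (-1)^5*39=0
rank(M)=49


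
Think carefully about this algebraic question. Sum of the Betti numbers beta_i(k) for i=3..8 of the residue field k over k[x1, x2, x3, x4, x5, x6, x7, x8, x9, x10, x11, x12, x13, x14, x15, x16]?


Koszul resolution: beta_i(k)=C(n,i), n=16
C(16,3)=560, C(16,4)=1820, C(16,5)=4368, C(16,6)=8008, C(16,7)=11440, C(16,8)=12870
Sum=39066


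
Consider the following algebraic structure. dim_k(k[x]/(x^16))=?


Basis: 1,x,...,x^15
dim=16


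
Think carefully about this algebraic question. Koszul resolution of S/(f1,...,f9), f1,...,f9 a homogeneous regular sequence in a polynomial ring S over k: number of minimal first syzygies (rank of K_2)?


Regular sequence => Koszul complex is the minimal free resolution.
Syz_1 minimally generated by Koszul relations f_i*e_j - f_j*e_i (i<j): mu(Syz_1) = beta_2 = C(m,2) = m(m-1)/2
m=9
9*8/2 = 36


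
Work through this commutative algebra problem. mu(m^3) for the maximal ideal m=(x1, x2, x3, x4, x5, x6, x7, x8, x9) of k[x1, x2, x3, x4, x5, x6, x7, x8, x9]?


Graded Nakayama: mu(m^d) = dim_k (m^d/m^(d+1)) = #degree-3 monomials in 9 vars
C(n+d-1,d)=C(11,3)=165


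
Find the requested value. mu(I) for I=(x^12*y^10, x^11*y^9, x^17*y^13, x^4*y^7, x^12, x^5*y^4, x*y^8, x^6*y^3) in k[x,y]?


Remove redundant (divisible by others).
x^12*y^10 redundant.
x^11*y^9 redundant.
x^17*y^13 redundant.
Min: x^12, x^6*y^3, x^5*y^4, x^4*y^7, x*y^8
Count=5


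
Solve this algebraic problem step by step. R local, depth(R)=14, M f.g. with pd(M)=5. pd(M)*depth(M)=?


pd+depth=14
depth=14-5=9
pd*depth=5*9=45


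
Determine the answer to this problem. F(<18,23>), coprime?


gcd(18,23)=1 => F=ab-a-b=18*23-18-23=414-41=373


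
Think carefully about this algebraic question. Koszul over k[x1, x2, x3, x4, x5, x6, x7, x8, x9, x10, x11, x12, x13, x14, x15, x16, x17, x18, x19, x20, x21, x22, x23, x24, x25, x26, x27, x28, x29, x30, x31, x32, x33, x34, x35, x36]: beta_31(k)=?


C(n,i)=C(36,31)=376992


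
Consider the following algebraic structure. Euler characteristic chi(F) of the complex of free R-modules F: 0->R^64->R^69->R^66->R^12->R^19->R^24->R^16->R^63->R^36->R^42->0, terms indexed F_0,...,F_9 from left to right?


chi = sum (-1)^i * rank:
(-1)^0*64=64
(-1)^1*69=-69
(-1)^2*66=66
(-1)^3*12=-12
(-1)^4*19=19
(-1)^5*24=-24
(-1)^6*16=16
(-1)^7*63=-63
(-1)^8*36=36
(-1)^9*42=-42
chi=-9


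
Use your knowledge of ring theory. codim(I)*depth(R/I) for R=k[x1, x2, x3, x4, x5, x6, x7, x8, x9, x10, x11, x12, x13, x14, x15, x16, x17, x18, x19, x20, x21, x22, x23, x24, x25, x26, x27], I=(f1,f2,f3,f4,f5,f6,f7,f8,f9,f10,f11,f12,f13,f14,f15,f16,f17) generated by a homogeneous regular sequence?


codim=17, depth=dim(R/I)=27-17=10
Product=17*10=170


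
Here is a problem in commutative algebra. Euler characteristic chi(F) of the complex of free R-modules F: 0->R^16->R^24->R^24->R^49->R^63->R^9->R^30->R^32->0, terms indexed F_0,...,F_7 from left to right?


chi = sum (-1)^i * rank:
(-1)^0*16=16
(-1)^1*24=-24
(-1)^2*24=24
(-1)^3*49=-49
(-1)^4*63=63
(-1)^5*9=-9
(-1)^6*30=30
(-1)^7*32=-32
chi=19


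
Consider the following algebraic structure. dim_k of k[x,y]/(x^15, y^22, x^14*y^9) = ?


k[x,y]/I, I = (x^15, y^22, x^14*y^9)
Rect: 15x22=330. Corner: (15-14)x(22-9)=13.
dim = 330-13 = 317


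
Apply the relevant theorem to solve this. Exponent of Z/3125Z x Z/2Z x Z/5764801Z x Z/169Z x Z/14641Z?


Exponent = lcm of the cyclic orders; pairwise coprime => product.
5^5*2^1*7^8*13^2*11^4=3125*2*5764801*169*14641=89150089334556250


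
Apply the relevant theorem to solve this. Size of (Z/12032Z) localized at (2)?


2-primary part: 12032=2^8*47
Size=2^8=256


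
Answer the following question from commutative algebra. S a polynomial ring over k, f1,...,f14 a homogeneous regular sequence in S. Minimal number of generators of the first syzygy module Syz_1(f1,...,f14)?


Regular sequence => Koszul complex is the minimal free resolution.
Syz_1 minimally generated by Koszul relations f_i*e_j - f_j*e_i (i<j): mu(Syz_1) = beta_2 = C(m,2) = m(m-1)/2
m=14
14*13/2 = 91


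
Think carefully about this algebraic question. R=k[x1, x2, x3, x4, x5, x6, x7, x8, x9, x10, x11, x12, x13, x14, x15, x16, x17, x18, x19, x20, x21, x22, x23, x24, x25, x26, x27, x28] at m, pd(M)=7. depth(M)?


pd+depth=depth(R)=28
depth=28-7=21


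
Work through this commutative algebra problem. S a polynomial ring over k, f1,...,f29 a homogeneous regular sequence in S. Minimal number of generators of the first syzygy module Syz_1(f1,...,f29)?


Regular sequence => Koszul complex is the minimal free resolution.
Syz_1 minimally generated by Koszul relations f_i*e_j - f_j*e_i (i<j): mu(Syz_1) = beta_2 = C(m,2) = m(m-1)/2
m=29
29*28/2 = 406


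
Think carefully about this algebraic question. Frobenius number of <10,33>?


gcd(10,33)=1 => F=ab-a-b=10*33-10-33=330-43=287


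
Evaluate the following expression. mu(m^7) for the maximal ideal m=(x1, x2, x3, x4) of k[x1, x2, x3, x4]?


Graded Nakayama: mu(m^d) = dim_k (m^d/m^(d+1)) = #degree-7 monomials in 4 vars
C(n+d-1,d)=C(10,7)=120


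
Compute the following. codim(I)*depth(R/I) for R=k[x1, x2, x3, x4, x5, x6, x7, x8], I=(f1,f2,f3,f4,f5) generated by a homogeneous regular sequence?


codim=5, depth=dim(R/I)=8-5=3
Product=5*3=15


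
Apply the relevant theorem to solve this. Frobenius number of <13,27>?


gcd(13,27)=1 => F=ab-a-b=13*27-13-27=351-40=311


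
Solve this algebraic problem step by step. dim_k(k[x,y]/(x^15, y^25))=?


Basis: x^i*y^j, i<15, j<25
15*25=375


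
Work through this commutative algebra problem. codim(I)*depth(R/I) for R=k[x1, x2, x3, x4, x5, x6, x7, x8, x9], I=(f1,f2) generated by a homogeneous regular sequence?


codim=2, depth=dim(R/I)=9-2=7
Product=2*7=14


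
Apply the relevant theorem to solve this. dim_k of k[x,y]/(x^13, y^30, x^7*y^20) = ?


k[x,y]/I, I = (x^13, y^30, x^7*y^20)
Rect: 13x30=390. Corner: (13-7)x(30-20)=60.
dim = 390-60 = 330


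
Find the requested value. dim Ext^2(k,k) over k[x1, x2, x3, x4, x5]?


C(n,i)=C(5,2)=10


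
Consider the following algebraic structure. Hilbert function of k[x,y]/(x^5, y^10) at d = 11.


k[x,y], I = (x^5, y^10), d = 11
Need i < 5 and d-i < 10.
Range: 2 <= i <= 4.
H(11) = 3


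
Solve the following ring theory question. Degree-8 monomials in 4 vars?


C(d+n-1,n-1)=C(11,3)=165


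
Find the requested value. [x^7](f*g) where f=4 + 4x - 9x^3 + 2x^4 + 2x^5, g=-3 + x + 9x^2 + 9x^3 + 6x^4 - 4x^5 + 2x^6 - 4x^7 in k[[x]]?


[x^7] = sum a_i*b_j, i+j=7
  4*-4=-16
  4*2=8
  -9*6=-54
  2*9=18
  2*9=18
Sum=-26


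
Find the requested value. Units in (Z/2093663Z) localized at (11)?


Local ring = Z/161051Z.
phi(161051) = 11^4*(11-1) = 146410


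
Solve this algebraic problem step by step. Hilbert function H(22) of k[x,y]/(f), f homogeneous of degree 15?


H(t)=d for t>=d-1.
d=15, t=22
H(22)=15


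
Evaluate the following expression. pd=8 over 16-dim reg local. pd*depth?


pd+depth=16
depth=16-8=8
pd*depth=8*8=64


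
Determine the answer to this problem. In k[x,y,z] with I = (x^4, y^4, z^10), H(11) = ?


Need i<4, j<4, k<10 with i+j+k=11.
For each i, j ranges over max(0,11-i-9)..min(3,11-i):
  i=0: j in [2,3] -> 2
  i=1: j in [1,3] -> 3
  i=2: j in [0,3] -> 4
  i=3: j in [0,3] -> 4
H(11) = 2+3+4+4 = 13


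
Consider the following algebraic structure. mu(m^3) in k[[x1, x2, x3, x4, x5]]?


C(n+d-1,d)=C(7,3)=35


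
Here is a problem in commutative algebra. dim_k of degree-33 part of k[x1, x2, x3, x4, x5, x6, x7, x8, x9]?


C(d+n-1,n-1)=C(41,8)=95548245


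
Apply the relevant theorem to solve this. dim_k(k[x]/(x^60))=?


Basis: 1,x,...,x^59
dim=60


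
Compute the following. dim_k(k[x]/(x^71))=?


Basis: 1,x,...,x^70
dim=71


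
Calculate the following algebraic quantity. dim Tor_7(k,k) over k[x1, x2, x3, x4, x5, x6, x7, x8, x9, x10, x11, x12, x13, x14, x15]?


Koszul: C(n,i)=C(15,7)=6435


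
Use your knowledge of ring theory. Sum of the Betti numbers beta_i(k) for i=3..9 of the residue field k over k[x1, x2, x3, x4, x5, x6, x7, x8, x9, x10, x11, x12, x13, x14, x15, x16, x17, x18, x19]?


Koszul resolution: beta_i(k)=C(n,i), n=19
C(19,3)=969, C(19,4)=3876, C(19,5)=11628, C(19,6)=27132, C(19,7)=50388, C(19,8)=75582, C(19,9)=92378
Sum=261953


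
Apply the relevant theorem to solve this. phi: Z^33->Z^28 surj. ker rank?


rank(ker) = 33-28 = 5


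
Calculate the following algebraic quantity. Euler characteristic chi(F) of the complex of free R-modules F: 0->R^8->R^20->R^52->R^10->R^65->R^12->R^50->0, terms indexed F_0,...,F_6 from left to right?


chi = sum (-1)^i * rank:
(-1)^0*8=8
(-1)^1*20=-20
(-1)^2*52=52
(-1)^3*10=-10
(-1)^4*65=65
(-1)^5*12=-12
(-1)^6*50=50
chi=133


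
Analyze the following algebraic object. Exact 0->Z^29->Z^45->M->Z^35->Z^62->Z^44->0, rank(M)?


Alt sum=0:
(-1)^0*29 + (-1)^1*45 + (-1)^2*? + (-1)^3*35 + (-1)^4*62 + (-1)^5*44=0
rank(M)=33


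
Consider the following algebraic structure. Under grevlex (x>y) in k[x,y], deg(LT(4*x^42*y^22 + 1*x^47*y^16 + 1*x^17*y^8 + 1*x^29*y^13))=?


LT: 4*x^42*y^22
deg_x=42, deg_y=22
Total=42+22=64


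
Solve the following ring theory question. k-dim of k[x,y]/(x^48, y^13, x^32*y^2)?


k[x,y]/I, I = (x^48, y^13, x^32*y^2)
Rect: 48x13=624. Corner: (48-32)x(13-2)=176.
dim = 624-176 = 448


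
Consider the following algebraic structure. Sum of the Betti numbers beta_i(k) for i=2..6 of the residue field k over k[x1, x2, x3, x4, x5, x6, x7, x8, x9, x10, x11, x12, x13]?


Koszul resolution: beta_i(k)=C(n,i), n=13
C(13,2)=78, C(13,3)=286, C(13,4)=715, C(13,5)=1287, C(13,6)=1716
Sum=4082


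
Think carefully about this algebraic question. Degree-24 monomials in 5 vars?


C(d+n-1,n-1)=C(28,4)=20475


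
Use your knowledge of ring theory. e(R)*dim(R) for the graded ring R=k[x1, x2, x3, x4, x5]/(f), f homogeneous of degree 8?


e(R)=deg(f)=8, dim(R)=5-1=4
e*dim=8*4=32


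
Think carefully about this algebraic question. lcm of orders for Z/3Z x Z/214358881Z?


Exponent = lcm of the cyclic orders; pairwise coprime => product.
3^1*11^8=3*214358881=643076643


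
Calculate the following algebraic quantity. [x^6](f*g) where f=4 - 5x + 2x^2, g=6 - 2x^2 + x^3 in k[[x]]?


[x^6] = sum a_i*b_j, i+j=6
Sum=0


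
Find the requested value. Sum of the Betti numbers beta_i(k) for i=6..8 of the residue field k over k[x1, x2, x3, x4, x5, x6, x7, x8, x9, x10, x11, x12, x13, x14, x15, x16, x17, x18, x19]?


Koszul resolution: beta_i(k)=C(n,i), n=19
C(19,6)=27132, C(19,7)=50388, C(19,8)=75582
Sum=153102


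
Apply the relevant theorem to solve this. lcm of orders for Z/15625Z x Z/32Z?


Exponent = lcm of the cyclic orders; pairwise coprime => product.
5^6*2^5=15625*32=500000


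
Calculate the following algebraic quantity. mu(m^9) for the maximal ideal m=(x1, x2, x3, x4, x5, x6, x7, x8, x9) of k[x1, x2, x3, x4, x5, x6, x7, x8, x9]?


Graded Nakayama: mu(m^d) = dim_k (m^d/m^(d+1)) = #degree-9 monomials in 9 vars
C(n+d-1,d)=C(17,9)=24310


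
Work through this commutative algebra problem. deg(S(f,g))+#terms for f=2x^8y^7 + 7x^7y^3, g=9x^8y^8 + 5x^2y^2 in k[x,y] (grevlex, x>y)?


LT(f)=2x^8y^7, LT(g)=9x^8y^8
lcm(LM)=x^8y^8
S(f,g) (scaled by 18 to clear denominators) = 9y*f - 2*g = 63x^7y^4 - 10x^2y^2
2 terms, deg 11.
11+2=13


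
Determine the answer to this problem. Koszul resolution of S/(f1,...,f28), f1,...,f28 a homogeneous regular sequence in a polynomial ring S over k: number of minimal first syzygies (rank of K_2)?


Regular sequence => Koszul complex is the minimal free resolution.
Syz_1 minimally generated by Koszul relations f_i*e_j - f_j*e_i (i<j): mu(Syz_1) = beta_2 = C(m,2) = m(m-1)/2
m=28
28*27/2 = 378


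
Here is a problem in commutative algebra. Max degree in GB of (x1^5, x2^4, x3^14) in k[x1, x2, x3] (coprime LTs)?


Pure powers, coprime LTs => already GB.
Degrees: 5, 4, 14
Max=14


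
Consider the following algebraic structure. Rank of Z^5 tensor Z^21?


rank(M(x)N) = rank(M)*rank(N)
5*21 = 105


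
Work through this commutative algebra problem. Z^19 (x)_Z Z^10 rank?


rank(M(x)N) = rank(M)*rank(N)
19*10 = 190


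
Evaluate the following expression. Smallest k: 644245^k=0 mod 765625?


644245^k mod 765625:
k=1: 644245
k=2: 182525
k=3: 6125
k=4: 735000
k=5: 153125
k=6: 0
First zero at k = 6


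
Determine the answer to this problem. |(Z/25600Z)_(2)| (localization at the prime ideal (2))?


2-primary part: 25600=2^10*25
Size=2^10=1024


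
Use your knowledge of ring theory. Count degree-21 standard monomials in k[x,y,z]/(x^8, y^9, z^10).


Need i<8, j<9, k<10 with i+j+k=21.
For each i, j ranges over max(0,21-i-9)..min(8,21-i):
  i=0: j in [12,8] -> 0
  i=1: j in [11,8] -> 0
  i=2: j in [10,8] -> 0
  i=3: j in [9,8] -> 0
  i=4: j in [8,8] -> 1
  i=5: j in [7,8] -> 2
  i=6: j in [6,8] -> 3
  i=7: j in [5,8] -> 4
H(21) = 0+0+0+0+1+2+3+4 = 10


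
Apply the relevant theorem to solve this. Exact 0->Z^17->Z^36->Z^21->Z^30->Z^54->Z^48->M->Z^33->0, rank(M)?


Alt sum=0:
(-1)^0*17 + (-1)^1*36 + (-1)^2*21 + (-1)^3*30 + (-1)^4*54 + (-1)^5*48 + (-1)^6*? + (-1)^7*33=0
rank(M)=55


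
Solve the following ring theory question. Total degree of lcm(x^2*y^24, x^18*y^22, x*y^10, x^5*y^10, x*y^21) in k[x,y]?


lcm = componentwise max:
x: max(2,18,1,5,1)=18
y: max(24,22,10,10,21)=24
Total=18+24=42


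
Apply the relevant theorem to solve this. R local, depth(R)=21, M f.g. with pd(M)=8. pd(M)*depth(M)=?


pd+depth=21
depth=21-8=13
pd*depth=8*13=104


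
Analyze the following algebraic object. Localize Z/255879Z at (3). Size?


3-primary part: 255879=3^9*13
Size=3^9=19683


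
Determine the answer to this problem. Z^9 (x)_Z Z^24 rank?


rank(M(x)N) = rank(M)*rank(N)
9*24 = 216


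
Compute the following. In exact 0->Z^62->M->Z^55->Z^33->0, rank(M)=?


Alt sum=0:
(-1)^0*62 + (-1)^1*? + (-1)^2*55 + (-1)^3*33=0
rank(M)=84


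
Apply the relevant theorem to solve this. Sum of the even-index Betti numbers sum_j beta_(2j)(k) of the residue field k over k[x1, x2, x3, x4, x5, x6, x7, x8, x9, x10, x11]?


Koszul resolution: beta_i(k)=C(n,i), n=11
sum_even C(11,i) = 2^(n-1) = 2^10 = 1024


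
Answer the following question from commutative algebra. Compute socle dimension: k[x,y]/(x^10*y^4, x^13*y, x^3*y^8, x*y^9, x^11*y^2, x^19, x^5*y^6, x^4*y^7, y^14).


Socle = ann(m) = span of standard monomials u with x*u, y*u in I (staircase corners).
Minimal generators: x^19, x^13*y, x^11*y^2, x^10*y^4, x^5*y^6, x^4*y^7, x^3*y^8, x*y^9, y^14
Corners: y^13, x^2y^8, x^3y^7, x^4y^6, x^9y^5, x^10y^3, x^12y, x^18
Socle dim=8


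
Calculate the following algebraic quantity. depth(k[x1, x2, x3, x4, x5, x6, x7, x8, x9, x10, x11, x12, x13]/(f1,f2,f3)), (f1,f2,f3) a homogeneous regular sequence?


depth(R)=13
depth(R/I)=13-3=10


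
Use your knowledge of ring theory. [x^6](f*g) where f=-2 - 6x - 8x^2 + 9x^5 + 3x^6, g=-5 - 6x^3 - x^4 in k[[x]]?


[x^6] = sum a_i*b_j, i+j=6
  -8*-1=8
  3*-5=-15
Sum=-7


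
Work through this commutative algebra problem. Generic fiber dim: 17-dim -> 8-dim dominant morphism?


dim(fiber)=dim(X)-dim(Y)=17-8=9


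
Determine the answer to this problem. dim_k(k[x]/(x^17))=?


Basis: 1,x,...,x^16
dim=17


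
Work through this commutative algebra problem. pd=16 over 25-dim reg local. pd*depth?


pd+depth=25
depth=25-16=9
pd*depth=16*9=144


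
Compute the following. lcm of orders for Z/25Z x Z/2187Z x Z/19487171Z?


Exponent = lcm of the cyclic orders; pairwise coprime => product.
5^2*3^7*11^7=25*2187*19487171=1065461074425


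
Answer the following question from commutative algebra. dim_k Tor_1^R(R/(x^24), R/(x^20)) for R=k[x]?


Tor_1(R/I,R/J)=(I cap J)/IJ=(x^24)/(x^44)
dim=44-24=min(24,20)=20


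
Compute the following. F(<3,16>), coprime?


gcd(3,16)=1 => F=ab-a-b=3*16-3-16=48-19=29


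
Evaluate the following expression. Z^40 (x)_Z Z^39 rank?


rank(M(x)N) = rank(M)*rank(N)
40*39 = 1560


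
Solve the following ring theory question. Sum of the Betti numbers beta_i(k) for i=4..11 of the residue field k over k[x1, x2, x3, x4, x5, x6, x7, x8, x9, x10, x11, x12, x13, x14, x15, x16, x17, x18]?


Koszul resolution: beta_i(k)=C(n,i), n=18
C(18,4)=3060, C(18,5)=8568, C(18,6)=18564, C(18,7)=31824, C(18,8)=43758, C(18,9)=48620, C(18,10)=43758, C(18,11)=31824
Sum=229976


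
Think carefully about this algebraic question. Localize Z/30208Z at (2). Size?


2-primary part: 30208=2^9*59
Size=2^9=512


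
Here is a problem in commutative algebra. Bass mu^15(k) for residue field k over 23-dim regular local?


C(n,i)=C(23,15)=490314


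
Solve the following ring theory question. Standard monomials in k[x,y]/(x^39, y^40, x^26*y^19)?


k[x,y]/I, I = (x^39, y^40, x^26*y^19)
Rect: 39x40=1560. Corner: (39-26)x(40-19)=273.
dim = 1560-273 = 1287


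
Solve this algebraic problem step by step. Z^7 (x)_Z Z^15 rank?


rank(M(x)N) = rank(M)*rank(N)
7*15 = 105


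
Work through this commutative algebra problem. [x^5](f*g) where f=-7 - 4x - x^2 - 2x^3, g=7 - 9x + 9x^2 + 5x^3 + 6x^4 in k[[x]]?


[x^5] = sum a_i*b_j, i+j=5
  -4*6=-24
  -1*5=-5
  -2*9=-18
Sum=-47
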